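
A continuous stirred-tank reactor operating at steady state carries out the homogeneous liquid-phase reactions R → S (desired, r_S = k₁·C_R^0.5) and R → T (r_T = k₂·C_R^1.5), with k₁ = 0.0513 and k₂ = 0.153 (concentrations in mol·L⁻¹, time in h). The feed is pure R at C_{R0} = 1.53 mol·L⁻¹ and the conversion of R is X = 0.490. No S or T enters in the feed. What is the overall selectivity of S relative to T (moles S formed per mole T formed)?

0.430

Exit C_R = C_{R0}(1−X) = 1.53×0.510 = 0.7803 mol·L⁻¹.
Rates in a CSTR are evaluated at the outlet concentration: r_S = 0.0513×0.7803^0.5 = 0.04532, r_T = 0.153×0.7803^1.5 = 0.1055.
Overall selectivity = C_S/C_T = r_Sτ/(r_Tτ) = r_S/r_T = 0.430.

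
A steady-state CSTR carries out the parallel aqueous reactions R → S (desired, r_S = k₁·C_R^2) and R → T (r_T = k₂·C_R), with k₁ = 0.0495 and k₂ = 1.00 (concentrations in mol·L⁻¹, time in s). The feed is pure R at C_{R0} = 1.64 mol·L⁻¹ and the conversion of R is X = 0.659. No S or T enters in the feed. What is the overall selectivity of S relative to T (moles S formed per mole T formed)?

Exit C_R = C_{R0}(1−X) = 1.64×0.341 = 0.5592 mol·L⁻¹.
A CSTR operates uniformly at the exit composition, giving r_S = 0.01548 and r_T = 0.5592 (each k·C_R^n at C_R = 0.5592).
Overall selectivity = C_S/C_T = r_Sτ/(r_Tτ) = r_S/r_T = 0.0277.

0.0277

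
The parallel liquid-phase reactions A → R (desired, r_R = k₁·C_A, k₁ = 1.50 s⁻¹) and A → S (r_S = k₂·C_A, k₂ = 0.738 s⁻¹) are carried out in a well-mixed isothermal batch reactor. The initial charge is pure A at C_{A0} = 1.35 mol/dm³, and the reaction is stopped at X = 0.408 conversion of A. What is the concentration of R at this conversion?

0.369 mol/dm³

C_A = C_{A0}(1−X) = 0.7992 mol/dm³.
Both paths are first order in A, so the instantaneous fraction to R is constant: dC_R/d(−C_A) = k₁/(k₁+k₂) = 0.6702.
C_R = 0.6702·(C_{A0}−C_A) = 0.6702×0.5508 = 0.369 mol/dm³.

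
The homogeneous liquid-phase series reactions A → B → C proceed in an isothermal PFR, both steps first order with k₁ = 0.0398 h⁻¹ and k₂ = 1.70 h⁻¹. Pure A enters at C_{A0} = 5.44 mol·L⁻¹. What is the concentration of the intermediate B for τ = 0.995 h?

0.101 mol·L⁻¹

The intermediate concentration in a first-order A→B→C sequence is C_B = k₁C_{A0}(e^(−k₁τ) − e^(−k₂τ))/(k₂−k₁).
e^(−k₁τ) = e^(−0.0398×0.995) = e^(−0.03960) = 0.9612; e^(−k₂τ) = e^(−1.692) = 0.1842.
C_B = 0.0398×5.44/(1.70−0.0398) × (0.9612−0.1842) = 0.1304×0.7769 = 0.1013 mol·L⁻¹.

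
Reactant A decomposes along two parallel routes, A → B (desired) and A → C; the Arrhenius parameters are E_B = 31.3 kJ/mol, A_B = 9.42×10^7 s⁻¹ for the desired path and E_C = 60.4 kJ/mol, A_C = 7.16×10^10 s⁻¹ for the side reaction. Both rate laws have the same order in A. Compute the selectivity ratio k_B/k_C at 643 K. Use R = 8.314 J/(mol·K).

Since both paths have the same order in A, the concentration cancels and S_{B/C} = k_B/k_C = (A_B/A_C)·exp[(E_C−E_B)/(RT)].
(E_C−E_B)/(RT) = (60.4−31.3)×10³/(8.314×643) = 29100/5346 = 5.443.
k_B/k_C = (9.42×10^7/7.16×10^10)·exp(5.443) = 0.001316 × 231.2 = 0.304.

0.304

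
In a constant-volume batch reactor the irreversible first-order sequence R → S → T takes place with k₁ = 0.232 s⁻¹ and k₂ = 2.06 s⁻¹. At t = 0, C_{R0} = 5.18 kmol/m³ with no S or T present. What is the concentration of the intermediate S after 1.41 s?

The intermediate concentration in a first-order A→B→C sequence is C_S = k₁C_{R0}(e^(−k₁t) − e^(−k₂t))/(k₂−k₁).
e^(−k₁t) = e^(−0.232×1.41) = e^(−0.3271) = 0.7210; e^(−k₂t) = e^(−2.905) = 0.05477.
C_S = 0.232×5.18/(2.06−0.232) × (0.7210−0.05477) = 0.6574×0.6662 = 0.4380 kmol/m³.

0.438 kmol/m³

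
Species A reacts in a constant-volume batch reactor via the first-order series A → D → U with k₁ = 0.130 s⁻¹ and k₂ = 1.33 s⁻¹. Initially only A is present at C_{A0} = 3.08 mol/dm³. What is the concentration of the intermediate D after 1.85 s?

0.234 mol/dm³

Solving the coupled first-order balances gives C_D(t) = [k₁/(k₂−k₁)]·C_{A0}·(e^(−k₁t) − e^(−k₂t)).
e^(−k₁t) = e^(−0.130×1.85) = e^(−0.2405) = 0.7862; e^(−k₂t) = e^(−2.461) = 0.08539.
C_D = 0.130×3.08/(1.33−0.130) × (0.7862−0.08539) = 0.3337×0.7008 = 0.2338 mol/dm³.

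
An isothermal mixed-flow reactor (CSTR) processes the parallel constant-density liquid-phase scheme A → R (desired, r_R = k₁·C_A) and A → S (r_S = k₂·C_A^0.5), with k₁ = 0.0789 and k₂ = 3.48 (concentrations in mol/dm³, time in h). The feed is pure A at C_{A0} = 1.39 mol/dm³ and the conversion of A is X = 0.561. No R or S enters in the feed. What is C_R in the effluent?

Exit C_A = C_{A0}(1−X) = 1.39×0.439 = 0.6102 mol/dm³.
A CSTR operates uniformly at the exit composition, giving r_R = 0.04815 and r_S = 2.718 (each k·C_A^n at C_A = 0.6102).
Fraction of consumed A going to R: r_R/(r_R+r_S) = 0.01740.
C_R = 0.01740·C_{A0}·X = 0.01740×1.39×0.561 = 0.0136 mol/dm³.

0.0136 mol/dm³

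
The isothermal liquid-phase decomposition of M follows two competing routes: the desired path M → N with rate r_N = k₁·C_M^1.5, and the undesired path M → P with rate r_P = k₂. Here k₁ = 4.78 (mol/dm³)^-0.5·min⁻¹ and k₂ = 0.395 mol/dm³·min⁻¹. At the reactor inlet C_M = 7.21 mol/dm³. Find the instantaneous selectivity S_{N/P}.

234

S_{N/P} = r_N/r_P = (k₁·C_M^1.5)/(k₂) = (k₁/k₂)·C_M^1.5.
= (4.78×7.210^1.5) / (0.395) = 92.54/0.3950 = 234.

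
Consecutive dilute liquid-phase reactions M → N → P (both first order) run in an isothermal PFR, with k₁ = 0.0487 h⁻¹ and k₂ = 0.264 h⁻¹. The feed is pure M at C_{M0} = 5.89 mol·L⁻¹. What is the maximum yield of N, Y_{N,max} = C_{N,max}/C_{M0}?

At the optimum, C_{N,max}/C_{M0} = (k₁/k₂)^[k₂/(k₂−k₁)].
= (0.0487/0.264)^(0.264/(0.264−0.0487)) = (0.1845)^(1.226) = 0.1259.

0.126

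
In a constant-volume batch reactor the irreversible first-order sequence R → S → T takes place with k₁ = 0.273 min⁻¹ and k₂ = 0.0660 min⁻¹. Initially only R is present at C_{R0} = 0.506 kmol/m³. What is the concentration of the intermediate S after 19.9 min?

0.177 kmol/m³

Solving the coupled first-order balances gives C_S(t) = [k₁/(k₂−k₁)]·C_{R0}·(e^(−k₁t) − e^(−k₂t)).
e^(−k₁t) = e^(−0.273×19.9) = e^(−5.433) = 0.004371; e^(−k₂t) = e^(−1.313) = 0.2689.
C_S = 0.273×0.506/(0.0660−0.273) × (0.004371−0.2689) = (-0.6673)×(-0.2645) = 0.1765 kmol/m³.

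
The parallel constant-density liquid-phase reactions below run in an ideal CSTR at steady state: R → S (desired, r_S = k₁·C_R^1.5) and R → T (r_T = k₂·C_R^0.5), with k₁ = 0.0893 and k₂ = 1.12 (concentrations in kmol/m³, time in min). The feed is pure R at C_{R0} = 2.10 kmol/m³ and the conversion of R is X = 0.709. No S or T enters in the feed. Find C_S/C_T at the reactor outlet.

Exit C_R = C_{R0}(1−X) = 2.10×0.291 = 0.6111 kmol/m³.
In a CSTR the entire volume is at exit conditions, so r_S = 0.0893×0.6111^1.5 = 0.04266 and r_T = 1.12×0.6111^0.5 = 0.8755.
Overall selectivity = C_S/C_T = r_Sτ/(r_Tτ) = r_S/r_T = 0.0487.

0.0487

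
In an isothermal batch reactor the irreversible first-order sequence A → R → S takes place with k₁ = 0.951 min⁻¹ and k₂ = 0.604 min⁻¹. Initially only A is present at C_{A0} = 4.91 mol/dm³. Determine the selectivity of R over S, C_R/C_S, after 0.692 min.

For first-order series with pure A initially, C_R(t) = k₁C_{A0}/(k₂−k₁)·(e^(−k₁t) − e^(−k₂t)).
e^(−k₁t) = e^(−0.951×0.692) = e^(−0.6581) = 0.5178; e^(−k₂t) = e^(−0.4180) = 0.6584.
C_R = 0.951×4.91/(0.604−0.951) × (0.5178−0.6584) = (-13.46)×(-0.1405) = 1.891 mol/dm³.
C_A = C_{A0}e^(−k₁t) = 2.543 mol/dm³, so C_S = C_{A0}−C_A−C_R = 0.4762 mol/dm³; C_R/C_S = 3.97.

3.97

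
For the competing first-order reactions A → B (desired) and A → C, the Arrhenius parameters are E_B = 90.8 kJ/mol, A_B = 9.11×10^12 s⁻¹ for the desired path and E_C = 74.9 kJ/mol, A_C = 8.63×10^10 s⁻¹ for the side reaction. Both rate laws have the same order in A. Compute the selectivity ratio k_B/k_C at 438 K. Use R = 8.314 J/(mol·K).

1.34

Since both paths have the same order in A, the concentration cancels and S_{B/C} = k_B/k_C = (A_B/A_C)·exp[(E_C−E_B)/(RT)].
(E_C−E_B)/(RT) = (74.9−90.8)×10³/(8.314×438) = -15900/3642 = -4.366.
k_B/k_C = (9.11×10^12/8.63×10^10)·exp(-4.366) = 105.6 × 0.01270 = 1.34.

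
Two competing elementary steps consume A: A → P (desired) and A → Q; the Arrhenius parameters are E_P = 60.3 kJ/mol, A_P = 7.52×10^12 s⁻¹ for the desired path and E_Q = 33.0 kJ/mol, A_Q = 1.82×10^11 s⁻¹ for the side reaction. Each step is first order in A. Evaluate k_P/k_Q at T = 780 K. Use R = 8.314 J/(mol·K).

k_P/k_Q = (A_P/A_Q)·exp[−(E_P−E_Q)/(RT)] = (A_P/A_Q)·exp[(E_Q−E_P)/(RT)].
(E_Q−E_P)/(RT) = (33.0−60.3)×10³/(8.314×780) = -27300/6485 = -4.210.
k_P/k_Q = (7.52×10^12/1.82×10^11)·exp(-4.210) = 41.32 × 0.01485 = 0.614.

0.614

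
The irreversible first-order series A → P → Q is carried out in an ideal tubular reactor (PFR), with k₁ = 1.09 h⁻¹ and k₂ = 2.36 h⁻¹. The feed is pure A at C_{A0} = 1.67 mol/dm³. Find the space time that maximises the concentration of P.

For first-order series the maximum of C_P occurs at τ_opt = ln(k₂/k₁)/(k₂−k₁).
= ln(2.36/1.09)/(2.36−1.09) = ln(2.165)/1.270 = 0.7725/1.270 = 0.608 h.

0.608 h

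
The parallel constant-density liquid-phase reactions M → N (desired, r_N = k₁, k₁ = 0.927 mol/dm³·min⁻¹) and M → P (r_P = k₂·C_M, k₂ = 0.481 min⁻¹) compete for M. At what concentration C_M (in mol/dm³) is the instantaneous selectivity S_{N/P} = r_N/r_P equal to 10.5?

0.184 mol/dm³

S_{N/P} = (k₁/k₂)·C_M⁻¹ ⇒ C_M = (S·k₂/k₁)^(-1).
= (10.5×0.481/0.927)^(-1) = (5.448)^(-1) = 0.184 mol/dm³.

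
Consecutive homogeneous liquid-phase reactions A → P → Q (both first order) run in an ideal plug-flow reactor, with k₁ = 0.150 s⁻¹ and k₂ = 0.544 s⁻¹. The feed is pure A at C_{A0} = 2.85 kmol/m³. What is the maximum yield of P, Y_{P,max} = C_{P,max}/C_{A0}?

0.169

Evaluating C_P at τ_opt = ln(k₂/k₁)/(k₂−k₁) gives C_{P,max}/C_{A0} = (k₁/k₂)^[k₂/(k₂−k₁)].
= (0.150/0.544)^(0.544/(0.544−0.150)) = (0.2757)^(1.381) = 0.1688.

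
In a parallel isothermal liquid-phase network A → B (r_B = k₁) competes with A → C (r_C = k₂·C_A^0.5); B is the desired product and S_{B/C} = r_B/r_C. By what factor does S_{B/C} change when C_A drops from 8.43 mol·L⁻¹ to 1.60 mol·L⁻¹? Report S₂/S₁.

S_{B/C} = (k₁/k₂)·C_A^-0.5, so S₂/S₁ = (C_{A,2}/C_{A,1})^-0.5.
= (1.60/8.43)^(-0.5) = (0.1898)^(-0.5) = 2.30.
Selectivity toward B rises as C_A falls — low-concentration operation is favoured.

2.30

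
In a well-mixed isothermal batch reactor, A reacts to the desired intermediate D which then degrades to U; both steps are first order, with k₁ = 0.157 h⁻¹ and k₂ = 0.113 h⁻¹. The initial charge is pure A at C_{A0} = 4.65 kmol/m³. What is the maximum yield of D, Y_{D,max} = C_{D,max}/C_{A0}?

For a first-order series the maximum intermediate yield is C_{D,max}/C_{A0} = (k₁/k₂)^[k₂/(k₂−k₁)].
= (0.157/0.113)^(0.113/(0.113−0.157)) = (1.389)^(-2.568) = 0.4297.

0.430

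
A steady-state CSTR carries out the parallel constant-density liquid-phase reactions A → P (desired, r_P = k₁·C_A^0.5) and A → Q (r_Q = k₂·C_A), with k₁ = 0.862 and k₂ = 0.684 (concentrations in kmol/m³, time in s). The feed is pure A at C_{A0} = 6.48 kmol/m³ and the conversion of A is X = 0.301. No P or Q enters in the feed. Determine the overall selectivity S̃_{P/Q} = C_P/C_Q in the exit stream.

Exit C_A = C_{A0}(1−X) = 6.48×0.699 = 4.530 kmol/m³.
In a CSTR the entire volume is at exit conditions, so r_P = 0.862×4.530^0.5 = 1.835 and r_Q = 0.684×4.530 = 3.098.
Overall selectivity = C_P/C_Q = r_Pτ/(r_Qτ) = r_P/r_Q = 0.592.

0.592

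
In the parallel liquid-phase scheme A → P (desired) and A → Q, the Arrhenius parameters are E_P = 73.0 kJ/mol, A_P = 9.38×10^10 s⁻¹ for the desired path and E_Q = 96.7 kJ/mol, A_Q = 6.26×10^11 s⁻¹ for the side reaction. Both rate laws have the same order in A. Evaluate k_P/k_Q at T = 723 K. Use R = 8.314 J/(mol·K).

Since both paths have the same order in A, the concentration cancels and S_{P/Q} = k_P/k_Q = (A_P/A_Q)·exp[(E_Q−E_P)/(RT)].
(E_Q−E_P)/(RT) = (96.7−73.0)×10³/(8.314×723) = 23700/6011 = 3.943.
k_P/k_Q = (9.38×10^10/6.26×10^11)·exp(3.943) = 0.1498 × 51.56 = 7.73.

7.73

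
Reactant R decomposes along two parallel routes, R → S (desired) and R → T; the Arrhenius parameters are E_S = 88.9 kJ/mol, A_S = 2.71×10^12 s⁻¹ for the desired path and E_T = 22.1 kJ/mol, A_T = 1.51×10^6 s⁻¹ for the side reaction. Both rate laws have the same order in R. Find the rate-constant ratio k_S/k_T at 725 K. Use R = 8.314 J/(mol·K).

27.6

Since both paths have the same order in R, the concentration cancels and S_{S/T} = k_S/k_T = (A_S/A_T)·exp[(E_T−E_S)/(RT)].
(E_T−E_S)/(RT) = (22.1−88.9)×10³/(8.314×725) = -66800/6028 = -11.08.
k_S/k_T = (2.71×10^12/1.51×10^6)·exp(-11.08) = 1.795×10^6 × 1.538×10^-5 = 27.6.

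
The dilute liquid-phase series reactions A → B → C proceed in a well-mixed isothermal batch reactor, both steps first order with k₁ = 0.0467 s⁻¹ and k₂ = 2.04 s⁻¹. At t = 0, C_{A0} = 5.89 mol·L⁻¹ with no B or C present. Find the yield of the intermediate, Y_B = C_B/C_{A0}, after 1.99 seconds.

The intermediate concentration in a first-order A→B→C sequence is C_B = k₁C_{A0}(e^(−k₁t) − e^(−k₂t))/(k₂−k₁).
e^(−k₁t) = e^(−0.0467×1.99) = e^(−0.09293) = 0.9113; e^(−k₂t) = e^(−4.060) = 0.01726.
C_B = 0.0467×5.89/(2.04−0.0467) × (0.9113−0.01726) = 0.1380×0.8940 = 0.1234 mol·L⁻¹.
Y_B = C_B/C_{A0} = 0.1234/5.89 = 0.0209.

0.0209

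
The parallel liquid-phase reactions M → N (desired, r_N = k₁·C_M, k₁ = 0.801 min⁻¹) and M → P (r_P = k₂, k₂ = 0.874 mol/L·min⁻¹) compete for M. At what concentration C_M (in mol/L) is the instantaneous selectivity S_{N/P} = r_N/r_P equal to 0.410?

0.447 mol/L

S_{N/P} = (k₁/k₂)·C_M ⇒ C_M = S·k₂/k₁.
= 0.410×0.874/0.801 = 0.447 mol/L.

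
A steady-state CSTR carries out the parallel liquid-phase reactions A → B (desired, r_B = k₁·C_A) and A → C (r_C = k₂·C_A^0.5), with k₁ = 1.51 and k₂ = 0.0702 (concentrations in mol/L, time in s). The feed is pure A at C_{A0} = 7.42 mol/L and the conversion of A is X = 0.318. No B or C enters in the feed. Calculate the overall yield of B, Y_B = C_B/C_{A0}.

Exit C_A = C_{A0}(1−X) = 7.42×0.682 = 5.060 mol/L.
A CSTR operates uniformly at the exit composition, giving r_B = 7.641 and r_C = 0.1579 (each k·C_A^n at C_A = 5.060).
Fraction of consumed A going to B: r_B/(r_B+r_C) = 0.9798.
C_B = 0.9798·C_{A0}·X = 0.9798×7.42×0.318 = 2.31 mol/L; Y_B = C_B/C_{A0} = 0.312.

0.312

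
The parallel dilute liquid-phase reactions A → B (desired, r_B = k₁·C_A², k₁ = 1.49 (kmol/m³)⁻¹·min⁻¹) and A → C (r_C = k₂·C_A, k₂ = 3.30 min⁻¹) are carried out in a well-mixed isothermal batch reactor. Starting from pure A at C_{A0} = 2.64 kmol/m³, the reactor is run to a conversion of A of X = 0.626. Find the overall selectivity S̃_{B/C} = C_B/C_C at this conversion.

C_A = C_{A0}(1−X) = 0.9874 kmol/m³.
Along a PFR/batch, dC_C/dC_A = −r_C/(r_B+r_C) = −k₂/(k₂+k₁·C_A).
Integrating from C_{A0} to C_A: C_C = (3.30/1.49)·ln[(3.30+1.49·2.64)/(3.30+1.49·0.987)] = 2.215·ln(7.234/4.771) = 0.9217 kmol/m³.
Then C_B = (C_{A0}−C_A) − C_C = 1.653 − 0.9217 = 0.7310 kmol/m³.
S̃_{B/C} = C_B/C_C = 0.7310/0.9217 = 0.793.

0.793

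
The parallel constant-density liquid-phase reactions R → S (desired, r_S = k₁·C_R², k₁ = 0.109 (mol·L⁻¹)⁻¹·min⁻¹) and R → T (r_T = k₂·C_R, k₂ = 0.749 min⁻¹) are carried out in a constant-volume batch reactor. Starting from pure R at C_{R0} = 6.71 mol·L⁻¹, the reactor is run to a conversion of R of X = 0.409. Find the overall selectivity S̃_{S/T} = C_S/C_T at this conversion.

C_R = C_{R0}(1−X) = 3.966 mol·L⁻¹.
Along a PFR/batch, dC_T/dC_R = −r_T/(r_S+r_T) = −k₂/(k₂+k₁·C_R).
Integrating from C_{R0} to C_R: C_T = (0.749/0.109)·ln[(0.749+0.109·6.71)/(0.749+0.109·3.97)] = 6.872·ln(1.480/1.181) = 1.551 mol·L⁻¹.
Then C_S = (C_{R0}−C_R) − C_T = 2.744 − 1.551 = 1.193 mol·L⁻¹.
S̃_{S/T} = C_S/C_T = 1.193/1.551 = 0.769.

0.769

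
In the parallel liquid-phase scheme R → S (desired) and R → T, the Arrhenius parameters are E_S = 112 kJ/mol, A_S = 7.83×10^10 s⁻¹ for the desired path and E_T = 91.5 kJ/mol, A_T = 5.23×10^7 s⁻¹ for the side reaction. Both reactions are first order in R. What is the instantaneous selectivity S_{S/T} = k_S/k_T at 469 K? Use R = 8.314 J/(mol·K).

7.80

With equal orders, S_{S/T} = k_S/k_T = (A_S/A_T)·exp[(E_T−E_S)/(RT)].
(E_T−E_S)/(RT) = (91.5−112)×10³/(8.314×469) = -20500/3899 = -5.257.
k_S/k_T = (7.83×10^10/5.23×10^7)·exp(-5.257) = 1497 × 0.005209 = 7.80.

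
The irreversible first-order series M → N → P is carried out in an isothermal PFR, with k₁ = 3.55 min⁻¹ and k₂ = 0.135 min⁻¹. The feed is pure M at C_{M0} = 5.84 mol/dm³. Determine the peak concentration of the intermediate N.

Evaluating C_N at τ_opt = ln(k₂/k₁)/(k₂−k₁) gives C_{N,max}/C_{M0} = (k₁/k₂)^[k₂/(k₂−k₁)].
= (3.55/0.135)^(0.135/(0.135−3.55)) = (26.30)^(-0.03953) = 0.8788.
C_{N,max} = 0.8788×5.84 = 5.13 mol/dm³.

5.13 mol/dm³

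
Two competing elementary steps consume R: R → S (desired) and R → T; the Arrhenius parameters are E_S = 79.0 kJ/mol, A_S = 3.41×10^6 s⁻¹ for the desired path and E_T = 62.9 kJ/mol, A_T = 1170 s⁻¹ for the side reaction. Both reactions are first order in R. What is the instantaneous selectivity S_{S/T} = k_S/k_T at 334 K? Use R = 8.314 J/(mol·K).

k_S/k_T = (A_S/A_T)·exp[−(E_S−E_T)/(RT)] = (A_S/A_T)·exp[(E_T−E_S)/(RT)].
(E_T−E_S)/(RT) = (62.9−79.0)×10³/(8.314×334) = -16100/2777 = -5.798.
k_S/k_T = (3.41×10^6/1170)·exp(-5.798) = 2915 × 0.003034 = 8.84.
Since E_S > E_T, raising the temperature improves selectivity toward S.

8.84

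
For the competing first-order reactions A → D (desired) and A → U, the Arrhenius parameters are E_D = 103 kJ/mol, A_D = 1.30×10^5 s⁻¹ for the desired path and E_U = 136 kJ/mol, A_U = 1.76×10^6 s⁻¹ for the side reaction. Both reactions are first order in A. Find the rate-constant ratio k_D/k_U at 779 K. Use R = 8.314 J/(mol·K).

12.1

With equal orders, S_{D/U} = k_D/k_U = (A_D/A_U)·exp[(E_U−E_D)/(RT)].
(E_U−E_D)/(RT) = (136−103)×10³/(8.314×779) = 33000/6477 = 5.095.
k_D/k_U = (1.30×10^5/1.76×10^6)·exp(5.095) = 0.07386 × 163.2 = 12.1.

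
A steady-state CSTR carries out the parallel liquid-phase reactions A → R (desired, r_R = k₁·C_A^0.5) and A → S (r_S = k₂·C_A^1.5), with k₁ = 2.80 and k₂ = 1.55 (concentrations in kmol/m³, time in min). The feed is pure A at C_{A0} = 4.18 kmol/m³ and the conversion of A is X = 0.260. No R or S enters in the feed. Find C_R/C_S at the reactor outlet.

0.584

Exit C_A = C_{A0}(1−X) = 4.18×0.740 = 3.093 kmol/m³.
In a CSTR the entire volume is at exit conditions, so r_R = 2.80×3.093^0.5 = 4.924 and r_S = 1.55×3.093^1.5 = 8.432.
Overall selectivity = C_R/C_S = r_Rτ/(r_Sτ) = r_R/r_S = 0.584.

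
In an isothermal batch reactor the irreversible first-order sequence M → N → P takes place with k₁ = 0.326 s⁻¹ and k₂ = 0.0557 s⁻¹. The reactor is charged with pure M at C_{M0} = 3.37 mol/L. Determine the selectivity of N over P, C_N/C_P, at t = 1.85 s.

17.3

For first-order series with pure M initially, C_N(t) = k₁C_{M0}/(k₂−k₁)·(e^(−k₁t) − e^(−k₂t)).
e^(−k₁t) = e^(−0.326×1.85) = e^(−0.6031) = 0.5471; e^(−k₂t) = e^(−0.1030) = 0.9021.
C_N = 0.326×3.37/(0.0557−0.326) × (0.5471−0.9021) = (-4.064)×(-0.3550) = 1.443 mol/L.
C_M = C_{M0}e^(−k₁t) = 1.844 mol/L, so C_P = C_{M0}−C_M−C_N = 0.08346 mol/L; C_N/C_P = 17.3.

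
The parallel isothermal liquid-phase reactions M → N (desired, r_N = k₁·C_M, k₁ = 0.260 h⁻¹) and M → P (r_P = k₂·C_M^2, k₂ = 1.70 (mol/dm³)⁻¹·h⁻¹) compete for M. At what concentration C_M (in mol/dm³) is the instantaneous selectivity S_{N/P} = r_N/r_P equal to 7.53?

S_{N/P} = (k₁/k₂)·C_M⁻¹ ⇒ C_M = (S·k₂/k₁)^(-1).
= (7.53×1.70/0.260)^(-1) = (49.23)^(-1) = 0.0203 mol/dm³.

0.0203 mol/dm³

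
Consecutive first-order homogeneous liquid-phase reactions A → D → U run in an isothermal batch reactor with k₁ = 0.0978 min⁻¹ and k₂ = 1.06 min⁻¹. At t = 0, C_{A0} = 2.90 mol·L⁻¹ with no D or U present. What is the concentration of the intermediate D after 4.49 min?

For first-order series with pure A initially, C_D(t) = k₁C_{A0}/(k₂−k₁)·(e^(−k₁t) − e^(−k₂t)).
e^(−k₁t) = e^(−0.0978×4.49) = e^(−0.4391) = 0.6446; e^(−k₂t) = e^(−4.759) = 0.008571.
C_D = 0.0978×2.90/(1.06−0.0978) × (0.6446−0.008571) = 0.2948×0.6360 = 0.1875 mol·L⁻¹.

0.187 mol·L⁻¹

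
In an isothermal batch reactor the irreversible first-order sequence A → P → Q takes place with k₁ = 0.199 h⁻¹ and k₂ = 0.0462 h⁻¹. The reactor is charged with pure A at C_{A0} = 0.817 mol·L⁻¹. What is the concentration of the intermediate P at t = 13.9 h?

The intermediate concentration in a first-order A→B→C sequence is C_P = k₁C_{A0}(e^(−k₁t) − e^(−k₂t))/(k₂−k₁).
e^(−k₁t) = e^(−0.199×13.9) = e^(−2.766) = 0.06291; e^(−k₂t) = e^(−0.6422) = 0.5261.
C_P = 0.199×0.817/(0.0462−0.199) × (0.06291−0.5261) = (-1.064)×(-0.4632) = 0.4929 mol·L⁻¹.

0.493 mol·L⁻¹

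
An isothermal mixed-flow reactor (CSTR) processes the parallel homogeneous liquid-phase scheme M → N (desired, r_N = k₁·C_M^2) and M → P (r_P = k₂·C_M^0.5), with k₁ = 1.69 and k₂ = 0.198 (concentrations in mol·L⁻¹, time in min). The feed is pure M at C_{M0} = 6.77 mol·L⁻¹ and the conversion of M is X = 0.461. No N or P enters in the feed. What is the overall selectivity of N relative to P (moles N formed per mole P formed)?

Exit C_M = C_{M0}(1−X) = 6.77×0.539 = 3.649 mol·L⁻¹.
Rates in a CSTR are evaluated at the outlet concentration: r_N = 1.69×3.649^2 = 22.50, r_P = 0.198×3.649^0.5 = 0.3782.
Overall selectivity = C_N/C_P = r_Nτ/(r_Pτ) = r_N/r_P = 59.5.

59.5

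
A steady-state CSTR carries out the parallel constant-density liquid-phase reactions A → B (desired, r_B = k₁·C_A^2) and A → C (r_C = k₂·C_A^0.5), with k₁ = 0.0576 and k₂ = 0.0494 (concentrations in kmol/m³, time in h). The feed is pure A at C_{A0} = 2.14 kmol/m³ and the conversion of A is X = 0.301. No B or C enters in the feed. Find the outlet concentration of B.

0.439 kmol/m³

Exit C_A = C_{A0}(1−X) = 2.14×0.699 = 1.496 kmol/m³.
Rates in a CSTR are evaluated at the outlet concentration: r_B = 0.0576×1.496^2 = 0.1289, r_C = 0.0494×1.496^0.5 = 0.06042.
Fraction of consumed A going to B: r_B/(r_B+r_C) = 0.6808.
C_B = 0.6808·C_{A0}·X = 0.6808×2.14×0.301 = 0.439 kmol/m³.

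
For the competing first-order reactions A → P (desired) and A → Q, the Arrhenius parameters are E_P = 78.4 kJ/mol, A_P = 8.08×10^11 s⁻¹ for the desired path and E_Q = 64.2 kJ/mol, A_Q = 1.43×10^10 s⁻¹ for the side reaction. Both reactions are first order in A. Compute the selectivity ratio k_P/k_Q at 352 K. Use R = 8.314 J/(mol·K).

k_P/k_Q = (A_P/A_Q)·exp[−(E_P−E_Q)/(RT)] = (A_P/A_Q)·exp[(E_Q−E_P)/(RT)].
(E_Q−E_P)/(RT) = (64.2−78.4)×10³/(8.314×352) = -14200/2927 = -4.852.
k_P/k_Q = (8.08×10^11/1.43×10^10)·exp(-4.852) = 56.50 × 0.007811 = 0.441.

0.441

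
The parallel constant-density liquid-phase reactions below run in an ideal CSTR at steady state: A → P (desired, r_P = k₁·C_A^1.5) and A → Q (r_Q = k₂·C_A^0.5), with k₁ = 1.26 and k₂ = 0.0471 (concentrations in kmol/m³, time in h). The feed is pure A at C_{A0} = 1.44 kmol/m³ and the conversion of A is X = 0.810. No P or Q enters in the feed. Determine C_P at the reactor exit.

Exit C_A = C_{A0}(1−X) = 1.44×0.190 = 0.2736 kmol/m³.
Rates in a CSTR are evaluated at the outlet concentration: r_P = 1.26×0.2736^1.5 = 0.1803, r_Q = 0.0471×0.2736^0.5 = 0.02464.
Fraction of consumed A going to P: r_P/(r_P+r_Q) = 0.8798.
C_P = 0.8798·C_{A0}·X = 0.8798×1.44×0.810 = 1.03 kmol/m³.

1.03 kmol/m³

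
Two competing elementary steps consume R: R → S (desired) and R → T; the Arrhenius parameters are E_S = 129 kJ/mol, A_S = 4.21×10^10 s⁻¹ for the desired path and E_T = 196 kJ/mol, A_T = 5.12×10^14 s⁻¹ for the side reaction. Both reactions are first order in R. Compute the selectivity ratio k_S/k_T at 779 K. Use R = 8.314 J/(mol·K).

2.56

k_S/k_T = (A_S/A_T)·exp[−(E_S−E_T)/(RT)] = (A_S/A_T)·exp[(E_T−E_S)/(RT)].
(E_T−E_S)/(RT) = (196−129)×10³/(8.314×779) = 67000/6477 = 10.34.
k_S/k_T = (4.21×10^10/5.12×10^14)·exp(10.34) = 8.223×10^-5 × 31099 = 2.56.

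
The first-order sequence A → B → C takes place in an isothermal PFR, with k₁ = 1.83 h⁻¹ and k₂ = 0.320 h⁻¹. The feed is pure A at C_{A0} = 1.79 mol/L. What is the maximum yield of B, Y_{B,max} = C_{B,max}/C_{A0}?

Evaluating C_B at τ_opt = ln(k₂/k₁)/(k₂−k₁) gives C_{B,max}/C_{A0} = (k₁/k₂)^[k₂/(k₂−k₁)].
= (1.83/0.320)^(0.320/(0.320−1.83)) = (5.719)^(-0.2119) = 0.6911.

0.691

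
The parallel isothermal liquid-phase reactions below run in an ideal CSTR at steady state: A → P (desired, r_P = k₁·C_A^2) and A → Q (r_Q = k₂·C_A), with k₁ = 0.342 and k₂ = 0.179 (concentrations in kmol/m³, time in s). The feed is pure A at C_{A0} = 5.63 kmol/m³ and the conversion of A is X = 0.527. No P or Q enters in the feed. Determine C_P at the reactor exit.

2.48 kmol/m³

Exit C_A = C_{A0}(1−X) = 5.63×0.473 = 2.663 kmol/m³.
Rates in a CSTR are evaluated at the outlet concentration: r_P = 0.342×2.663^2 = 2.425, r_Q = 0.179×2.663 = 0.4767.
Fraction of consumed A going to P: r_P/(r_P+r_Q) = 0.8357.
C_P = 0.8357·C_{A0}·X = 0.8357×5.63×0.527 = 2.48 kmol/m³.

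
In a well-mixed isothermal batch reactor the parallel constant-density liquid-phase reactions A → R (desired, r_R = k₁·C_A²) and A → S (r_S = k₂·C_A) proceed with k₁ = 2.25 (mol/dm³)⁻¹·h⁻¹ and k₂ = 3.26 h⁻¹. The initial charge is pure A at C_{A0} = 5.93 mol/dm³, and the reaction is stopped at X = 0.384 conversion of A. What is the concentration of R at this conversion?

C_A = C_{A0}(1−X) = 3.653 mol/dm³.
Along a PFR/batch, dC_S/dC_A = −r_S/(r_R+r_S) = −k₂/(k₂+k₁·C_A).
Integrating from C_{A0} to C_A: C_S = (3.26/2.25)·ln[(3.26+2.25·5.93)/(3.26+2.25·3.65)] = 1.449·ln(16.60/11.48) = 0.5347 mol/dm³.
Then C_R = (C_{A0}−C_A) − C_S = 2.277 − 0.5347 = 1.742 mol/dm³.

1.74 mol/dm³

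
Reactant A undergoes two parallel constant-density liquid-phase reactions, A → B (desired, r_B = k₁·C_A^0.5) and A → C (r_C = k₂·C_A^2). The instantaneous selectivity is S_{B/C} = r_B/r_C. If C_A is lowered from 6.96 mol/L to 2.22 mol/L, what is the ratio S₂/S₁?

S_{B/C} = (k₁/k₂)·C_A^-1.5, so S₂/S₁ = (C_{A,2}/C_{A,1})^-1.5.
= (2.22/6.96)^(-1.5) = (0.3190)^(-1.5) = 5.55.

5.55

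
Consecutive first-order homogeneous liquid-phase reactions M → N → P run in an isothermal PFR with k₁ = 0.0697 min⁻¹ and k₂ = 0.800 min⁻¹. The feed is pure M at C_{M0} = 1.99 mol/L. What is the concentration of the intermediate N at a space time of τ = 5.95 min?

The intermediate concentration in a first-order A→B→C sequence is C_N = k₁C_{M0}(e^(−k₁τ) − e^(−k₂τ))/(k₂−k₁).
e^(−k₁τ) = e^(−0.0697×5.95) = e^(−0.4147) = 0.6605; e^(−k₂τ) = e^(−4.760) = 0.008566.
C_N = 0.0697×1.99/(0.800−0.0697) × (0.6605−0.008566) = 0.1899×0.6520 = 0.1238 mol/L.

0.124 mol/L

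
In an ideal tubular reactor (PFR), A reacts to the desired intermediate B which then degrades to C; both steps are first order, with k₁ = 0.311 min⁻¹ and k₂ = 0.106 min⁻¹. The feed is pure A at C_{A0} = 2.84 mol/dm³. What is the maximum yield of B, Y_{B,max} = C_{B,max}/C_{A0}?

Evaluating C_B at τ_opt = ln(k₂/k₁)/(k₂−k₁) gives C_{B,max}/C_{A0} = (k₁/k₂)^[k₂/(k₂−k₁)].
= (0.311/0.106)^(0.106/(0.106−0.311)) = (2.934)^(-0.5171) = 0.5732.

0.573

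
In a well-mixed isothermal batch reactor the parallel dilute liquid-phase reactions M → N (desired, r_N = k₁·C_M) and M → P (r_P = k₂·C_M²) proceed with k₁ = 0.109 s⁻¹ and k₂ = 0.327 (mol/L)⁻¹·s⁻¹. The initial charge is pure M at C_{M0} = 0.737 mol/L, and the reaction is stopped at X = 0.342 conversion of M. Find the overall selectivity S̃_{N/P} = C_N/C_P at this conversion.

0.551

C_M = C_{M0}(1−X) = 0.4849 mol/L.
Along a PFR/batch, dC_N/dC_M = −r_N/(r_N+r_P) = −k₁/(k₁+k₂·C_M).
Integrating from C_{M0} to C_M: C_N = (0.109/0.327)·ln[(0.109+0.327·0.737)/(0.109+0.327·0.485)] = 0.3333·ln(0.3500/0.2676) = 0.08951 mol/L.
C_P = (C_{M0}−C_M)−C_N = 0.1625 mol/L; S̃_{N/P} = 0.08951/0.1625 = 0.551.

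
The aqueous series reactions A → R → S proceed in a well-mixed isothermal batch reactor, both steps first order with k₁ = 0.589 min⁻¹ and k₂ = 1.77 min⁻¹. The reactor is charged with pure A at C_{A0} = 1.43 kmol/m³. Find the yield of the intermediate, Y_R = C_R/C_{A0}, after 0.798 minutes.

For first-order series with pure A initially, C_R(t) = k₁C_{A0}/(k₂−k₁)·(e^(−k₁t) − e^(−k₂t)).
e^(−k₁t) = e^(−0.589×0.798) = e^(−0.4700) = 0.6250; e^(−k₂t) = e^(−1.412) = 0.2435.
C_R = 0.589×1.43/(1.77−0.589) × (0.6250−0.2435) = 0.7132×0.3814 = 0.2720 kmol/m³.
Y_R = C_R/C_{A0} = 0.2720/1.43 = 0.190.

0.190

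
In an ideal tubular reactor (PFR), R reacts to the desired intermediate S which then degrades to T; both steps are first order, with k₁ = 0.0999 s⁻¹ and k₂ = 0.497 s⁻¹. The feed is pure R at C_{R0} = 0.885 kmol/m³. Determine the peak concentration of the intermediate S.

0.119 kmol/m³

Evaluating C_S at τ_opt = ln(k₂/k₁)/(k₂−k₁) gives C_{S,max}/C_{R0} = (k₁/k₂)^[k₂/(k₂−k₁)].
= (0.0999/0.497)^(0.497/(0.497−0.0999)) = (0.2010)^(1.252) = 0.1343.
C_{S,max} = 0.1343×0.885 = 0.119 kmol/m³.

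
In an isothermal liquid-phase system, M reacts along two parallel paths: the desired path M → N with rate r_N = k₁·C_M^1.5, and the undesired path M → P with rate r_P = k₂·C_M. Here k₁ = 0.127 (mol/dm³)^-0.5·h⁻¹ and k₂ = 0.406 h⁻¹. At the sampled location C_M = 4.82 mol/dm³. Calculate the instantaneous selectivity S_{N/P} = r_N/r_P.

0.687

S_{N/P} = r_N/r_P = (k₁·C_M^1.5)/(k₂·C_M) = (k₁/k₂)·C_M^0.5.
= (0.127×4.820^1.5) / (0.406×4.820) = 1.344/1.957 = 0.687.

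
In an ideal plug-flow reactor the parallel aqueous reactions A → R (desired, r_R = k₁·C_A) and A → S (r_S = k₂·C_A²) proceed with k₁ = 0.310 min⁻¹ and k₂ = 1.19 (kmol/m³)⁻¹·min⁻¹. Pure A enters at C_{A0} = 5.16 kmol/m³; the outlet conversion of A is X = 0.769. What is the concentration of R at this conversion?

0.343 kmol/m³

C_A = C_{A0}(1−X) = 1.192 kmol/m³.
Along a PFR/batch, dC_R/dC_A = −r_R/(r_R+r_S) = −k₁/(k₁+k₂·C_A).
Integrating from C_{A0} to C_A: C_R = (0.310/1.19)·ln[(0.310+1.19·5.16)/(0.310+1.19·1.19)] = 0.2605·ln(6.450/1.728) = 0.3431 kmol/m³.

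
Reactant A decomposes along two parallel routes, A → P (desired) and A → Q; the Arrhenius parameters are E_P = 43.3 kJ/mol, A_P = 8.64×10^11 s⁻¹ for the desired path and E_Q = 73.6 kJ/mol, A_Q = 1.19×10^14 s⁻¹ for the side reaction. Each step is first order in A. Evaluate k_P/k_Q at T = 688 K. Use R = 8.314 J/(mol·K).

Since both paths have the same order in A, the concentration cancels and S_{P/Q} = k_P/k_Q = (A_P/A_Q)·exp[(E_Q−E_P)/(RT)].
(E_Q−E_P)/(RT) = (73.6−43.3)×10³/(8.314×688) = 30300/5720 = 5.297.
k_P/k_Q = (8.64×10^11/1.19×10^14)·exp(5.297) = 0.007261 × 199.8 = 1.45.
Since E_P < E_Q, lowering the temperature improves selectivity toward P.

1.45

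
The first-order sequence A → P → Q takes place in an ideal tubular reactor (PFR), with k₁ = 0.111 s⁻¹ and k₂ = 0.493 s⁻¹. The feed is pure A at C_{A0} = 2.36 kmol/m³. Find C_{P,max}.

For a first-order series the maximum intermediate yield is C_{P,max}/C_{A0} = (k₁/k₂)^[k₂/(k₂−k₁)].
= (0.111/0.493)^(0.493/(0.493−0.111)) = (0.2252)^(1.291) = 0.1460.
C_{P,max} = 0.1460×2.36 = 0.345 kmol/m³.

0.345 kmol/m³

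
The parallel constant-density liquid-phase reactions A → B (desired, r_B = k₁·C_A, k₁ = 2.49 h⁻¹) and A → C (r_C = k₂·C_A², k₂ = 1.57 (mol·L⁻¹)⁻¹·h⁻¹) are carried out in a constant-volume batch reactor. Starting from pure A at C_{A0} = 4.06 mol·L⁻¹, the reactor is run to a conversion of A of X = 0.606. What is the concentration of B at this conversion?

C_A = C_{A0}(1−X) = 1.600 mol·L⁻¹.
Along a PFR/batch, dC_B/dC_A = −r_B/(r_B+r_C) = −k₁/(k₁+k₂·C_A).
Integrating from C_{A0} to C_A: C_B = (2.49/1.57)·ln[(2.49+1.57·4.06)/(2.49+1.57·1.60)] = 1.586·ln(8.864/5.001) = 0.9077 mol·L⁻¹.

0.908 mol·L⁻¹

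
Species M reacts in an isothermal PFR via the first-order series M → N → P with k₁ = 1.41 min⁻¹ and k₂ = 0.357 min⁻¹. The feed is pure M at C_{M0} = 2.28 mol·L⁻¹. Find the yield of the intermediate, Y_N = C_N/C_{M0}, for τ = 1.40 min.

For first-order series with pure M initially, C_N(τ) = k₁C_{M0}/(k₂−k₁)·(e^(−k₁τ) − e^(−k₂τ)).
e^(−k₁τ) = e^(−1.41×1.40) = e^(−1.974) = 0.1389; e^(−k₂τ) = e^(−0.4998) = 0.6067.
C_N = 1.41×2.28/(0.357−1.41) × (0.1389−0.6067) = (-3.053)×(-0.4678) = 1.428 mol·L⁻¹.
Y_N = C_N/C_{M0} = 1.428/2.28 = 0.626.

0.626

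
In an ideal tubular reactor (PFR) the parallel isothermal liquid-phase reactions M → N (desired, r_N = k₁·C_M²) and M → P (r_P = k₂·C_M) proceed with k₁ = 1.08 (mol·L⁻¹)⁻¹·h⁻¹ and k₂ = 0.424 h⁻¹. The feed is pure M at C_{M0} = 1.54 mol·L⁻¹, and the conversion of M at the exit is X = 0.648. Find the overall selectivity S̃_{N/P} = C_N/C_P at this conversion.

C_M = C_{M0}(1−X) = 0.5421 mol·L⁻¹.
Along a PFR/batch, dC_P/dC_M = −r_P/(r_N+r_P) = −k₂/(k₂+k₁·C_M).
Integrating from C_{M0} to C_M: C_P = (0.424/1.08)·ln[(0.424+1.08·1.54)/(0.424+1.08·0.542)] = 0.3926·ln(2.087/1.009) = 0.2852 mol·L⁻¹.
Then C_N = (C_{M0}−C_M) − C_P = 0.9979 − 0.2852 = 0.7127 mol·L⁻¹.
S̃_{N/P} = C_N/C_P = 0.7127/0.2852 = 2.50.

2.50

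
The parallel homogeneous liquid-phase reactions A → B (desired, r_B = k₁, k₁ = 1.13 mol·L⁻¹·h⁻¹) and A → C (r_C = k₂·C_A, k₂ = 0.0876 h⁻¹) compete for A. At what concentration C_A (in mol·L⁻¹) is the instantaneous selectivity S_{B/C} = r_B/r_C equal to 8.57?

1.51 mol·L⁻¹

S_{B/C} = (k₁/k₂)·C_A⁻¹ ⇒ C_A = (S·k₂/k₁)^(-1).
= (8.57×0.0876/1.13)^(-1) = (0.6644)^(-1) = 1.51 mol·L⁻¹.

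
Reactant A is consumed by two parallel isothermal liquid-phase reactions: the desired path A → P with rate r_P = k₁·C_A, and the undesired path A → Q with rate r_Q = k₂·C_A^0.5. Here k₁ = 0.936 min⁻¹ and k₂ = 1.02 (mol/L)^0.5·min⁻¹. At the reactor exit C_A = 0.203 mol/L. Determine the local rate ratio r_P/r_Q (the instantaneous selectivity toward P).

S_{P/Q} = r_P/r_Q = (k₁·C_A)/(k₂·C_A^0.5) = (k₁/k₂)·C_A^0.5.
= (0.936×0.2030) / (1.02×0.2030^0.5) = 0.1900/0.4596 = 0.413.

0.413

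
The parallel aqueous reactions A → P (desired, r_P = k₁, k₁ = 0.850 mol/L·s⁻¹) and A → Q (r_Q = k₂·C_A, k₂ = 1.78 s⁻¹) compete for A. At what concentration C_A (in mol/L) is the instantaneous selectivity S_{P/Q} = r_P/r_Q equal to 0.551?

S_{P/Q} = (k₁/k₂)·C_A⁻¹ ⇒ C_A = (S·k₂/k₁)^(-1).
= (0.551×1.78/0.850)^(-1) = (1.154)^(-1) = 0.867 mol/L.

0.867 mol/L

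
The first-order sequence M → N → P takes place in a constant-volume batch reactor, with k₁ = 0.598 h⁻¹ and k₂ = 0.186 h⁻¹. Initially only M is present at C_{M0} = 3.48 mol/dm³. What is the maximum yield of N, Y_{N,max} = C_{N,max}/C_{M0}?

0.590

For a first-order series the maximum intermediate yield is C_{N,max}/C_{M0} = (k₁/k₂)^[k₂/(k₂−k₁)].
= (0.598/0.186)^(0.186/(0.186−0.598)) = (3.215)^(-0.4515) = 0.5902.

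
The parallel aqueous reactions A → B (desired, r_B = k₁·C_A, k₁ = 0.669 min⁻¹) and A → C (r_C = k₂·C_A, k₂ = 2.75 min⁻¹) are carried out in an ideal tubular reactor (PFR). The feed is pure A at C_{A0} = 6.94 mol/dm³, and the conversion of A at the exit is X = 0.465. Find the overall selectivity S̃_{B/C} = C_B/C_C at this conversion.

C_A = C_{A0}(1−X) = 3.713 mol/dm³.
Both paths are first order in A, so the instantaneous fraction to B is constant: dC_B/d(−C_A) = k₁/(k₁+k₂) = 0.1957.
C_B = 0.1957·(C_{A0}−C_A) = 0.1957×3.227 = 0.631 mol/dm³.
C_C = (C_{A0}−C_A)−C_B = 2.596 mol/dm³; S̃_{B/C} = 0.6315/2.596 = 0.243.

0.243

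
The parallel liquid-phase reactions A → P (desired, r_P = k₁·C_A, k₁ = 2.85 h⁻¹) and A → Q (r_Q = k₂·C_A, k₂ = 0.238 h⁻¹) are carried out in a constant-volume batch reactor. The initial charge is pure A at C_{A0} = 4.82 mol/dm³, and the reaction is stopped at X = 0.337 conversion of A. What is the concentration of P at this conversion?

1.50 mol/dm³

C_A = C_{A0}(1−X) = 3.196 mol/dm³.
Both paths are first order in A, so the instantaneous fraction to P is constant: dC_P/d(−C_A) = k₁/(k₁+k₂) = 0.9229.
C_P = 0.9229·(C_{A0}−C_A) = 0.9229×1.624 = 1.50 mol/dm³.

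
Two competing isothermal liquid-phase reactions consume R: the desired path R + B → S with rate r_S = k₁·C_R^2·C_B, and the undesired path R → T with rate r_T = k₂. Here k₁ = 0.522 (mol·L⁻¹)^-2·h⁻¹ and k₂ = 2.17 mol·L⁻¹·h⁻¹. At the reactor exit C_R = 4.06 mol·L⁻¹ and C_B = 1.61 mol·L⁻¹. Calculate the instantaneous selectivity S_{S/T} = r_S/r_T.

6.38

S_{S/T} = r_S/r_T = (k₁·C_R^2·C_B)/(k₂) = (k₁/k₂)·C_R^2·C_B.
= (0.522×4.060^2×1.610) / (2.17) = 13.85/2.170 = 6.38.
Since the desired path is higher order in R, keeping C_R high (PFR or concentrated feed) favours S.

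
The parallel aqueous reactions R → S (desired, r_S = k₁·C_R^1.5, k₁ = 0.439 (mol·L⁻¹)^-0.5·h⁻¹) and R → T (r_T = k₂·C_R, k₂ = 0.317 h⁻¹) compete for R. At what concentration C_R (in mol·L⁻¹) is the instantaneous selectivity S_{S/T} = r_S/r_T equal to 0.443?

S_{S/T} = (k₁/k₂)·C_R^0.5 ⇒ C_R = (S·k₂/k₁)^(2).
= (0.443×0.317/0.439)^(2) = (0.3199)^(2) = 0.102 mol·L⁻¹.

0.102 mol·L⁻¹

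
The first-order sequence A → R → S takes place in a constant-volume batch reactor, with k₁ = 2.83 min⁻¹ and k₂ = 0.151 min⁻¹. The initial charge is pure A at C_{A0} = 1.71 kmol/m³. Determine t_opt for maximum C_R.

1.09 min

The intermediate peaks when r₁ = r₂, i.e. k₁e^(−k₁t) = k₂e^(−k₂t), giving t_opt = ln(k₂/k₁)/(k₂−k₁).
= ln(0.151/2.83)/(0.151−2.83) = ln(0.05336)/-2.679 = -2.931/-2.679 = 1.09 min.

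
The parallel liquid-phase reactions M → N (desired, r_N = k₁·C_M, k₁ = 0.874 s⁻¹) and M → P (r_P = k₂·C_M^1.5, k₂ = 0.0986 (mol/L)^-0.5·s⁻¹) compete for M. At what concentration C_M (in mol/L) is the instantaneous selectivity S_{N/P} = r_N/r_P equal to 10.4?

S_{N/P} = (k₁/k₂)·C_M^-0.5 ⇒ C_M = (S·k₂/k₁)^(-2).
= (10.4×0.0986/0.874)^(-2) = (1.173)^(-2) = 0.726 mol/L.

0.726 mol/L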